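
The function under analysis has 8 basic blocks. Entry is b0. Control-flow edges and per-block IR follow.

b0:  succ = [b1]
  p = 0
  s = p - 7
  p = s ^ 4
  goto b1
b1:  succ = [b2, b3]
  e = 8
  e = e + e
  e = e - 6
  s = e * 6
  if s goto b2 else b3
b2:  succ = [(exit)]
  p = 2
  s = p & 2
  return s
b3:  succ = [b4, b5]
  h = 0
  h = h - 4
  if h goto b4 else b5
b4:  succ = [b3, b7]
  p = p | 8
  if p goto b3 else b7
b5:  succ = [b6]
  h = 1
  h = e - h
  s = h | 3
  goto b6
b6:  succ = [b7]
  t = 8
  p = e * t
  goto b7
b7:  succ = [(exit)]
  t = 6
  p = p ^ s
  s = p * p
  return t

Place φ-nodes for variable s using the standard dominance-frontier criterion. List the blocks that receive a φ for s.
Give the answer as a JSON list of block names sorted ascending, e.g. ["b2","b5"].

idom tree: b1←b0 b2←b1 b3←b1 b4←b3 b5←b3 b6←b5 b7←b3
Dom at joins:
  b3: preds {b1,b4}: {b0,b1} ∩ {b0,b1,b3,b4} = {b0,b1}; idom=b1
  b7: preds {b4,b6}: {b0,b1,b3,b4} ∩ {b0,b1,b3,b5,b6} = {b0,b1,b3}; idom=b3

Frontier:
  join b3 pred b1: · stop@b1
  join b3 pred b4: b4→b3 stop@b1
  join b7 pred b4: b4 stop@b3
  join b7 pred b6: b6→b5 stop@b3
  DF(b0)=∅
  DF(b1)=∅
  DF(b2)=∅
  DF(b3)={b3}
  DF(b4)={b3,b7}
  DF(b5)={b7}
  DF(b6)={b7}
  DF(b7)=∅

φ for s: defs {b0,b1,b2,b5,b7}
  DF⁺ = {b7}

Answer: ["b7"]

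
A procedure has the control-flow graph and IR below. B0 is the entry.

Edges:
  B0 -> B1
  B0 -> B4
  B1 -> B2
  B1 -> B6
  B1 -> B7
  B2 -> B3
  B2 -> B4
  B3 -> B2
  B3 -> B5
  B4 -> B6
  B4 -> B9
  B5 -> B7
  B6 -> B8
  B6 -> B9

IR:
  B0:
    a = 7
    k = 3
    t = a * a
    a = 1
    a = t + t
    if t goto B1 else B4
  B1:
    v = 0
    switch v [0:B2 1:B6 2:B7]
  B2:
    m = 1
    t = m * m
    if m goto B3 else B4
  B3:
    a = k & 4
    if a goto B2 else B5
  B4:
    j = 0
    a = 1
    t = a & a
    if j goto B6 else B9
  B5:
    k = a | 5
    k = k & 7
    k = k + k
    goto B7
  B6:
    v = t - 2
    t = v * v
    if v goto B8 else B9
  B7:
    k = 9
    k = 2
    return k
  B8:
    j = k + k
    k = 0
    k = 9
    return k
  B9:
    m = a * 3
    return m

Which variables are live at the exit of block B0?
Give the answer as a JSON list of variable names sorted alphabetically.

Answer: ["a", "k", "t"]

Working:
def/use:
  B0: def={a,k,t} ue=∅
  B1: def={v} ue=∅
  B2: def={m,t} ue=∅
  B3: def={a} ue={k}
  B4: def={a,j,t} ue=∅
  B5: def={k} ue={a}
  B6: def={t,v} ue={t}
  B7: def={k} ue=∅
  B8: def={j,k} ue={k}
  B9: def={m} ue={a}

Live sets:
  B0 li=∅ lo={a,k,t}
  B1 li={a,k,t} lo={a,k,t}
  B2 li={k} lo={k}
  B3 li={k} lo={a,k}
  B4 li={k} lo={a,k,t}
  B5 li={a} lo=∅
  B6 li={a,k,t} lo={a,k}
  B7 li=∅ lo=∅
  B8 li={k} lo=∅
  B9 li={a} lo=∅

live-out(B0) = ["a", "k", "t"]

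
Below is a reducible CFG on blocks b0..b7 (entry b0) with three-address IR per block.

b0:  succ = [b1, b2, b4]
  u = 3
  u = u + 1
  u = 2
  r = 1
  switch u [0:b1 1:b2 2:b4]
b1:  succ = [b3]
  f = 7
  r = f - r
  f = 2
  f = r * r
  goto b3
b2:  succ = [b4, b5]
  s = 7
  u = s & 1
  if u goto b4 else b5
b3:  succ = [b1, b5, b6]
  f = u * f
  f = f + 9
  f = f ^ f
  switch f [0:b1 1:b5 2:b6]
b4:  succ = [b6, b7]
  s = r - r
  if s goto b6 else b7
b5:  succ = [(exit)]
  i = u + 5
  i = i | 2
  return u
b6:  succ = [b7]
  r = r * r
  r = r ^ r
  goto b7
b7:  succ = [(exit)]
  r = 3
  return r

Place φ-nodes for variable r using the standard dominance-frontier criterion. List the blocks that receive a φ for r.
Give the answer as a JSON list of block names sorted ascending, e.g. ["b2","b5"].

Answer: ["b1", "b5", "b6", "b7"]

Working:
idom tree: b1←b0 b2←b0 b3←b1 b4←b0 b5←b0 b6←b0 b7←b0
Dom at joins:
  b1: preds {b0,b3}: {b0} ∩ {b0,b1,b3} = {b0}; idom=b0
  b4: preds {b0,b2}: {b0} ∩ {b0,b2} = {b0}; idom=b0
  b5: preds {b2,b3}: {b0,b2} ∩ {b0,b1,b3} = {b0}; idom=b0
  b6: preds {b3,b4}: {b0,b1,b3} ∩ {b0,b4} = {b0}; idom=b0
  b7: preds {b4,b6}: {b0,b4} ∩ {b0,b6} = {b0}; idom=b0

DF walk-up:
  b1←b0: walk · to b0
  b1←b3: walk b3→b1 to b0
  b4←b0: walk · to b0
  b4←b2: walk b2 to b0
  b5←b2: walk b2 to b0
  b5←b3: walk b3→b1 to b0
  b6←b3: walk b3→b1 to b0
  b6←b4: walk b4 to b0
  b7←b4: walk b4 to b0
  b7←b6: walk b6 to b0
  b0 → ∅
  b1 → {b1,b5,b6}
  b2 → {b4,b5}
  b3 → {b1,b5,b6}
  b4 → {b6,b7}
  b5 → ∅
  b6 → {b7}
  b7 → ∅

φ for r: defs {b0,b1,b6,b7}
  DF⁺ = {b1,b5,b6,b7}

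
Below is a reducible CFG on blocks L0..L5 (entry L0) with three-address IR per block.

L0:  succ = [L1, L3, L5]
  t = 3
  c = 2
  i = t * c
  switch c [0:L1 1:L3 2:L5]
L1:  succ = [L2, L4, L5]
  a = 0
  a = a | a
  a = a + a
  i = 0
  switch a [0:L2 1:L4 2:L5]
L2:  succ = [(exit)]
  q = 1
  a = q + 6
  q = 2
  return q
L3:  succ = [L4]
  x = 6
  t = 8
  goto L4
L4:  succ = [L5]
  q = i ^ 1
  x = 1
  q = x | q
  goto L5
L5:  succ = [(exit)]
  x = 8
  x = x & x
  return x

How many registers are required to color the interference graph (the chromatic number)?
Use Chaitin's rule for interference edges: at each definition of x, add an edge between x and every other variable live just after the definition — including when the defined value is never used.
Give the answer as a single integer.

Block summaries:
  L0: def={c,i,t} ue=∅
  L1: def={a,i} ue=∅
  L2: def={a,q} ue=∅
  L3: def={t,x} ue=∅
  L4: def={q,x} ue={i}
  L5: def={x} ue=∅

Live sets:
  L0 li=∅ lo={i}
  L1 li=∅ lo={i}
  L2 li=∅ lo=∅
  L3 li={i} lo={i}
  L4 li={i} lo=∅
  L5 li=∅ lo=∅

Conflict graph:
  a: {i}
  c: {i,t}
  i: {a,c,t,x}
  q: {x}
  t: {c,i}
  x: {i,q}

Colouring:
  {c,i,t} pairwise interfere (3-clique) ⇒ χ ≥ 3
  3-colouring: c0={i,q}  c1={a,c,x}  c2={t}
  χ = 3

Answer: 3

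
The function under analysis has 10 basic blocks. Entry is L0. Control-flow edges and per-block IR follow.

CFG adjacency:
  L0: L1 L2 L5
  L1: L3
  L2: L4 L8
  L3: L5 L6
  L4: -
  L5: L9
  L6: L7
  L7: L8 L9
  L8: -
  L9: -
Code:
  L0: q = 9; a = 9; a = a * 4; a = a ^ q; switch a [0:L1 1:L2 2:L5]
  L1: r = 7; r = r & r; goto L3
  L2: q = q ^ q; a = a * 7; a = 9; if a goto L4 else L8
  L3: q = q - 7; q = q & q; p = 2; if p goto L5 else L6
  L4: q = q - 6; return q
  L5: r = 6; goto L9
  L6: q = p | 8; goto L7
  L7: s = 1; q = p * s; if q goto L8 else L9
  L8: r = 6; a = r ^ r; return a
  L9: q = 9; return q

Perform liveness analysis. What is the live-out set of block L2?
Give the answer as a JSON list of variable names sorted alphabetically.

def/use:
  L0: {a,q} / ∅
  L1: {r} / ∅
  L2: {a,q} / {a,q}
  L3: {p,q} / {q}
  L4: {q} / {q}
  L5: {r} / ∅
  L6: {q} / {p}
  L7: {q,s} / {p}
  L8: {a,r} / ∅
  L9: {q} / ∅

Live sets:
  L0: in=∅ out={a,q}
  L1: in={q} out={q}
  L2: in={a,q} out={q}
  L3: in={q} out={p}
  L4: in={q} out=∅
  L5: in=∅ out=∅
  L6: in={p} out={p}
  L7: in={p} out=∅
  L8: in=∅ out=∅
  L9: in=∅ out=∅

live-out(L2) = ["q"]

Answer: ["q"]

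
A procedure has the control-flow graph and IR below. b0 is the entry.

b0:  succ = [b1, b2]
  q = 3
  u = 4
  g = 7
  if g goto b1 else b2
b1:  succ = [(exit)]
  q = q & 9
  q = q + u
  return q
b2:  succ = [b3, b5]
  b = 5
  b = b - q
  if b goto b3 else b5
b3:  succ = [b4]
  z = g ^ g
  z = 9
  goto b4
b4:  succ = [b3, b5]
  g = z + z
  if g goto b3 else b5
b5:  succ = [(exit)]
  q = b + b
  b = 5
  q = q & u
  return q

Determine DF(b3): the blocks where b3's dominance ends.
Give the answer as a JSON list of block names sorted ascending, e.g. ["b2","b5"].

idom tree: b1←b0 b2←b0 b3←b2 b4←b3 b5←b2
Dom∩ at merges:
  b3: preds {b2,b4}: {b0,b2} ∩ {b0,b2,b3,b4} = {b0,b2}; idom=b2
  b5: preds {b2,b4}: {b0,b2} ∩ {b0,b2,b3,b4} = {b0,b2}; idom=b2

DF walk-up:
  join b3 pred b2: · stop@b2
  join b3 pred b4: b4→b3 stop@b2
  join b5 pred b2: · stop@b2
  join b5 pred b4: b4→b3 stop@b2
  b0: DF=∅
  b1: DF=∅
  b2: DF=∅
  b3: DF={b3,b5}
  b4: DF={b3,b5}
  b5: DF=∅

DF(b3) = ["b3", "b5"]

Answer: ["b3", "b5"]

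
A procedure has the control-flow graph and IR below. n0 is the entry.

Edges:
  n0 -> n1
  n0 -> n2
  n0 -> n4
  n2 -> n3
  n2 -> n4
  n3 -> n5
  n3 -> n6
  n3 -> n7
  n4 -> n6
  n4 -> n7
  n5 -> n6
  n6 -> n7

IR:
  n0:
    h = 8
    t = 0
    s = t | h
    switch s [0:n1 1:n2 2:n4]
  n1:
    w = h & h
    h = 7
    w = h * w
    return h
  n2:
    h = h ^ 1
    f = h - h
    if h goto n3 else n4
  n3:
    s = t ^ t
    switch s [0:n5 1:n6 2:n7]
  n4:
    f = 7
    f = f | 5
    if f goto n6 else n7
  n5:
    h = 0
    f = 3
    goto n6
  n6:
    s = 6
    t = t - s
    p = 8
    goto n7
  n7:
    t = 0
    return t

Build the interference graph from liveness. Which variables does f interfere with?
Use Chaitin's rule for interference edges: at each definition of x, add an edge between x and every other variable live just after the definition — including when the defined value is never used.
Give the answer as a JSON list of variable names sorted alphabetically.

def/use:
  n0: {h,s,t} / ∅
  n1: {h,w} / {h}
  n2: {f,h} / {h}
  n3: {s} / {t}
  n4: {f} / ∅
  n5: {f,h} / ∅
  n6: {p,s,t} / {t}
  n7: {t} / ∅

Liveness:
  n0 li=∅ lo={h,t}
  n1 li={h} lo=∅
  n2 li={h,t} lo={t}
  n3 li={t} lo={t}
  n4 li={t} lo={t}
  n5 li={t} lo={t}
  n6 li={t} lo=∅
  n7 li=∅ lo=∅

Interfere edges:
  f↔{h,t}
  h↔{f,s,t,w}
  p↔∅
  s↔{h,t}
  t↔{f,h,s}
  w↔{h}

N(f) = ["h", "t"]

Answer: ["h", "t"]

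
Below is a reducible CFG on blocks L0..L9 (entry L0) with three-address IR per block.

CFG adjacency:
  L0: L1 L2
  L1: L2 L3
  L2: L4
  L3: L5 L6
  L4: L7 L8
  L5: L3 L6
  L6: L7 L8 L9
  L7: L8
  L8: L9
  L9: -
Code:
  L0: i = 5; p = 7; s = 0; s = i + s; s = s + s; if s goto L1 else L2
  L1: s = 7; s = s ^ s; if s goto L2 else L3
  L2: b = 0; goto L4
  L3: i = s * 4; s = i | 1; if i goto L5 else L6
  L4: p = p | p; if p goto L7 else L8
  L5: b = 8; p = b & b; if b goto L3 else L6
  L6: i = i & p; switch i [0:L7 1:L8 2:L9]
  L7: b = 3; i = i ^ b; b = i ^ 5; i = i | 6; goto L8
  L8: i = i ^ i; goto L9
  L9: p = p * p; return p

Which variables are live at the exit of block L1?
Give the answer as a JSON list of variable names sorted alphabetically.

Per-block:
  L0: def={i,p,s} ue=∅
  L1: def={s} ue=∅
  L2: def={b} ue=∅
  L3: def={i,s} ue={s}
  L4: def={p} ue={p}
  L5: def={b,p} ue=∅
  L6: def={i} ue={i,p}
  L7: def={b,i} ue={i}
  L8: def={i} ue={i}
  L9: def={p} ue={p}

Live sets:
  live L0: ∅→{i,p}
  live L1: {i,p}→{i,p,s}
  live L2: {i,p}→{i,p}
  live L3: {p,s}→{i,p,s}
  live L4: {i,p}→{i,p}
  live L5: {i,s}→{i,p,s}
  live L6: {i,p}→{i,p}
  live L7: {i,p}→{i,p}
  live L8: {i,p}→{p}
  live L9: {p}→∅

live-out(L1) = ["i", "p", "s"]

Answer: ["i", "p", "s"]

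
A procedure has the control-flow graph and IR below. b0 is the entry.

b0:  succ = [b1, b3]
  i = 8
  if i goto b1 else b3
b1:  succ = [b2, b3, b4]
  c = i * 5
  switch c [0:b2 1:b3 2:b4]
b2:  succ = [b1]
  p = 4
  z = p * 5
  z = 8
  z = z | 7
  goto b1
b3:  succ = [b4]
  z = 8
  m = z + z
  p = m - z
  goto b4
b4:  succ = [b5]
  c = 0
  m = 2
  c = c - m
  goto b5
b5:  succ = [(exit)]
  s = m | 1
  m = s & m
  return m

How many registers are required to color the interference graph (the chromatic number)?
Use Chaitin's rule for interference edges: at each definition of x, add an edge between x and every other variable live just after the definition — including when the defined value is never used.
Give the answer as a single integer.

def/use:
  b0 def {i} use ∅
  b1 def {c} use {i}
  b2 def {p,z} use ∅
  b3 def {m,p,z} use ∅
  b4 def {c,m} use ∅
  b5 def {m,s} use {m}

Backward fixpoint:
  b0 li=∅ lo={i}
  b1 li={i} lo={i}
  b2 li={i} lo={i}
  b3 li=∅ lo=∅
  b4 li=∅ lo={m}
  b5 li={m} lo=∅

Conflict graph:
  c — {i,m}
  i — {c,p,z}
  m — {c,s,z}
  p — {i}
  s — {m}
  z — {i,m}

Chromatic number:
  clique {c,i} ⇒ need ≥ 2
  2-colouring: c0={i,m}  c1={c,p,s,z}
  χ = 2

Answer: 2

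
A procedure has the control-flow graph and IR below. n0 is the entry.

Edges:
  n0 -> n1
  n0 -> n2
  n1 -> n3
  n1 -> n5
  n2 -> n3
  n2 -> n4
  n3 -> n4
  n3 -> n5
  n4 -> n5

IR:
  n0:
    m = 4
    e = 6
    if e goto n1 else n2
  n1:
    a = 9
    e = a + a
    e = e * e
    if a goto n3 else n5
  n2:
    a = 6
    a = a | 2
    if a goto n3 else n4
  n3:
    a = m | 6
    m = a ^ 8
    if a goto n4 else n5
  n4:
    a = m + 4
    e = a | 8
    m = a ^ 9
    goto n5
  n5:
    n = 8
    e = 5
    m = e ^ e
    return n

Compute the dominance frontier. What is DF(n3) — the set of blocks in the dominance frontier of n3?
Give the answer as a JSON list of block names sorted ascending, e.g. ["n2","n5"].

Answer: ["n4", "n5"]

Derivation:
idom tree: n1←n0 n2←n0 n3←n0 n4←n0 n5←n0
Join-block Dom:
  n3: preds {n1,n2}: {n0,n1} ∩ {n0,n2} = {n0}; idom=n0
  n4: preds {n2,n3}: {n0,n2} ∩ {n0,n3} = {n0}; idom=n0
  n5: preds {n1,n3,n4}: {n0,n1} ∩ {n0,n3} ∩ {n0,n4} = {n0}; idom=n0

DF derivation:
  join n3 pred n1: n1 stop@n0
  join n3 pred n2: n2 stop@n0
  join n4 pred n2: n2 stop@n0
  join n4 pred n3: n3 stop@n0
  join n5 pred n1: n1 stop@n0
  join n5 pred n3: n3 stop@n0
  join n5 pred n4: n4 stop@n0
  DF(n0)=∅
  DF(n1)={n3,n5}
  DF(n2)={n3,n4}
  DF(n3)={n4,n5}
  DF(n4)={n5}
  DF(n5)=∅

DF(n3) = ["n4", "n5"]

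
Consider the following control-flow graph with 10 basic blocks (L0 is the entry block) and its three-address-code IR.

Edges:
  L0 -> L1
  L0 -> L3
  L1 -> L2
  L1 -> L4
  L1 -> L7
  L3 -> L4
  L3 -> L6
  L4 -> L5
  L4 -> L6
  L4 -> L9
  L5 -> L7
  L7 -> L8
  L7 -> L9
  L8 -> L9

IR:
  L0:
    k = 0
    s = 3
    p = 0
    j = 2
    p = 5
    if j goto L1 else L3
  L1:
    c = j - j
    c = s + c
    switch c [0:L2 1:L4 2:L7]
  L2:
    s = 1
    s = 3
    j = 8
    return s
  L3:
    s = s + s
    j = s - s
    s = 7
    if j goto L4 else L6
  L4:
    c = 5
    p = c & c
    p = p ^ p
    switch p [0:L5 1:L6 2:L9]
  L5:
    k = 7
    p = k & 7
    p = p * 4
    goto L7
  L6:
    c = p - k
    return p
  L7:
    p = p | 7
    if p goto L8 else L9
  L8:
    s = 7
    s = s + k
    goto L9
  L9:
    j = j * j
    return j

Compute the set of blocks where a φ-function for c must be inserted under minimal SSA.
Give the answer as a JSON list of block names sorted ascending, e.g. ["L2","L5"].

Answer: ["L4", "L6", "L7", "L9"]

Working:
idom tree: L1←L0 L2←L1 L3←L0 L4←L0 L5←L4 L6←L0 L7←L0 L8←L7 L9←L0
Dom∩ at merges:
  L4: preds {L1,L3}: {L0,L1} ∩ {L0,L3} = {L0}; idom=L0
  L6: preds {L3,L4}: {L0,L3} ∩ {L0,L4} = {L0}; idom=L0
  L7: preds {L1,L5}: {L0,L1} ∩ {L0,L4,L5} = {L0}; idom=L0
  L9: preds {L4,L7,L8}: {L0,L4} ∩ {L0,L7} ∩ {L0,L7,L8} = {L0}; idom=L0

DF derivation:
  join L4 pred L1: L1 stop@L0
  join L4 pred L3: L3 stop@L0
  join L6 pred L3: L3 stop@L0
  join L6 pred L4: L4 stop@L0
  join L7 pred L1: L1 stop@L0
  join L7 pred L5: L5→L4 stop@L0
  join L9 pred L4: L4 stop@L0
  join L9 pred L7: L7 stop@L0
  join L9 pred L8: L8→L7 stop@L0
  L0 → ∅
  L1 → {L4,L7}
  L2 → ∅
  L3 → {L4,L6}
  L4 → {L6,L7,L9}
  L5 → {L7}
  L6 → ∅
  L7 → {L9}
  L8 → {L9}
  L9 → ∅

φ for c: defs {L1,L4,L6}
  DF⁺ = {L4,L6,L7,L9}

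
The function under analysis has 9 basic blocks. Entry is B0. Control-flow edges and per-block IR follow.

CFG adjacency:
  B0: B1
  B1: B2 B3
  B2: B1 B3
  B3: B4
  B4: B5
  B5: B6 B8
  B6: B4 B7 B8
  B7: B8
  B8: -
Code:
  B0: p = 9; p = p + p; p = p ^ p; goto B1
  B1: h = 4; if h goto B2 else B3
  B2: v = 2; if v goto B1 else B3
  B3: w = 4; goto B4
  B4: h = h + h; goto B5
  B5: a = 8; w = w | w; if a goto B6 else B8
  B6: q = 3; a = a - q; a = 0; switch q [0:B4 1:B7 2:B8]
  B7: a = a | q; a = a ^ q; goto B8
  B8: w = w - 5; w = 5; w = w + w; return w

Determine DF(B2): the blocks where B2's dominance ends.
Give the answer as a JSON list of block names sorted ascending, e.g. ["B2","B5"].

Answer: ["B1", "B3"]

Derivation:
idom tree: B1←B0 B2←B1 B3←B1 B4←B3 B5←B4 B6←B5 B7←B6 B8←B5
Dom∩ at merges:
  B1: preds {B0,B2}: {B0} ∩ {B0,B1,B2} = {B0}; idom=B0
  B3: preds {B1,B2}: {B0,B1} ∩ {B0,B1,B2} = {B0,B1}; idom=B1
  B4: preds {B3,B6}: {B0,B1,B3} ∩ {B0,B1,B3,B4,B5,B6} = {B0,B1,B3}; idom=B3
  B8: preds {B5,B6,B7}: {B0,B1,B3,B4,B5} ∩ {B0,B1,B3,B4,B5,B6} ∩ {B0,B1,B3,B4,B5,B6,B7} = {B0,B1,B3,B4,B5}; idom=B5

Frontier:
  B1←B0: walk · to B0
  B1←B2: walk B2→B1 to B0
  B3←B1: walk · to B1
  B3←B2: walk B2 to B1
  B4←B3: walk · to B3
  B4←B6: walk B6→B5→B4 to B3
  B8←B5: walk · to B5
  B8←B6: walk B6 to B5
  B8←B7: walk B7→B6 to B5
  B0 → ∅
  B1 → {B1}
  B2 → {B1,B3}
  B3 → ∅
  B4 → {B4}
  B5 → {B4}
  B6 → {B4,B8}
  B7 → {B8}
  B8 → ∅

DF(B2) = ["B1", "B3"]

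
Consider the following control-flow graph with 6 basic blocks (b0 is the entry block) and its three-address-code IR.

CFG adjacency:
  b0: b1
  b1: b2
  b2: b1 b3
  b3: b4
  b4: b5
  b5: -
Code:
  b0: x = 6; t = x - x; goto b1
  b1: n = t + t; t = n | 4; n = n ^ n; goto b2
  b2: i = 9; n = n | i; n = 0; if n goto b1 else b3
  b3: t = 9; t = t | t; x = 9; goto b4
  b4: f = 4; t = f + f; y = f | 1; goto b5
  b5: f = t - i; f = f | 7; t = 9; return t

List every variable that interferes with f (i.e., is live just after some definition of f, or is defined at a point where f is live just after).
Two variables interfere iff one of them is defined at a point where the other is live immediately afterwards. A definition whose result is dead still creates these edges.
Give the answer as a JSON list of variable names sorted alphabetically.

Per-block:
  b0: {t,x} / ∅
  b1: {n,t} / {t}
  b2: {i,n} / {n}
  b3: {t,x} / ∅
  b4: {f,t,y} / ∅
  b5: {f,t} / {i,t}

Backward fixpoint:
  live b0: ∅→{t}
  live b1: {t}→{n,t}
  live b2: {n,t}→{i,t}
  live b3: {i}→{i}
  live b4: {i}→{i,t}
  live b5: {i,t}→∅

Interfere edges:
  f — {i,t}
  i — {f,n,t,x,y}
  n — {i,t}
  t — {f,i,n,y}
  x — {i}
  y — {i,t}

N(f) = ["i", "t"]

Answer: ["i", "t"]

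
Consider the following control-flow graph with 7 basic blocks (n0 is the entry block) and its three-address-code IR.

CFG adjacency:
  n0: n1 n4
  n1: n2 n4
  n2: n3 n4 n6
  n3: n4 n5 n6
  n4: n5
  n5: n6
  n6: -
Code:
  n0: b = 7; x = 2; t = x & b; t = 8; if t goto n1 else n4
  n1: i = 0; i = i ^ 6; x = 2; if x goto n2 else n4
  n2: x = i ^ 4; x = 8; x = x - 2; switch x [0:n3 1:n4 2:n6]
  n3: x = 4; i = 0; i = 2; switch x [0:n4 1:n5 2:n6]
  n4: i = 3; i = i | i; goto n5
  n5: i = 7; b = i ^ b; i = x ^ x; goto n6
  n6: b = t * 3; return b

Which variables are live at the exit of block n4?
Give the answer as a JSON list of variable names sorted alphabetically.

Answer: ["b", "t", "x"]

Analysis:
Per-block:
  n0 def {b,t,x} use ∅
  n1 def {i,x} use ∅
  n2 def {x} use {i}
  n3 def {i,x} use ∅
  n4 def {i} use ∅
  n5 def {b,i} use {b,x}
  n6 def {b} use {t}

Live sets:
  n0: in=∅ out={b,t,x}
  n1: in={b,t} out={b,i,t,x}
  n2: in={b,i,t} out={b,t,x}
  n3: in={b,t} out={b,t,x}
  n4: in={b,t,x} out={b,t,x}
  n5: in={b,t,x} out={t}
  n6: in={t} out=∅

live-out(n4) = ["b", "t", "x"]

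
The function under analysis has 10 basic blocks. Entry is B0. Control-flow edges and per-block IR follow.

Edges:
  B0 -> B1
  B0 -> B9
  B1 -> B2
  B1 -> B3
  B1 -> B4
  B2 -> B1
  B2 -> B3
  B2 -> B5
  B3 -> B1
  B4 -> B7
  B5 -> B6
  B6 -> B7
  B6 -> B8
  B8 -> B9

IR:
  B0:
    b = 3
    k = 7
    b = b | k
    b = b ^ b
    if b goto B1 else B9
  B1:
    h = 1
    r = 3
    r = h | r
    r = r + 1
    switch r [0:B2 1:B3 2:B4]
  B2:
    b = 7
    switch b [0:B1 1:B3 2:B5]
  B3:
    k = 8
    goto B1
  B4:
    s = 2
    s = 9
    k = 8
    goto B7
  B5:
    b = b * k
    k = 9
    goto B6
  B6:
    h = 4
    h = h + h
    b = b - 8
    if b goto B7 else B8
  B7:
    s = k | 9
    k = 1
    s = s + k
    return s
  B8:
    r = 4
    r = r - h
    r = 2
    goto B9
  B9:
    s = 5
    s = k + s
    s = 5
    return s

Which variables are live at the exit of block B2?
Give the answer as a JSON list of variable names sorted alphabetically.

Block summaries:
  B0: {b,k} / ∅
  B1: {h,r} / ∅
  B2: {b} / ∅
  B3: {k} / ∅
  B4: {k,s} / ∅
  B5: {b,k} / {b,k}
  B6: {b,h} / {b}
  B7: {k,s} / {k}
  B8: {r} / {h}
  B9: {s} / {k}

Liveness:
  B0: in=∅ out={k}
  B1: in={k} out={k}
  B2: in={k} out={b,k}
  B3: in=∅ out={k}
  B4: in=∅ out={k}
  B5: in={b,k} out={b,k}
  B6: in={b,k} out={h,k}
  B7: in={k} out=∅
  B8: in={h,k} out={k}
  B9: in={k} out=∅

live-out(B2) = ["b", "k"]

Answer: ["b", "k"]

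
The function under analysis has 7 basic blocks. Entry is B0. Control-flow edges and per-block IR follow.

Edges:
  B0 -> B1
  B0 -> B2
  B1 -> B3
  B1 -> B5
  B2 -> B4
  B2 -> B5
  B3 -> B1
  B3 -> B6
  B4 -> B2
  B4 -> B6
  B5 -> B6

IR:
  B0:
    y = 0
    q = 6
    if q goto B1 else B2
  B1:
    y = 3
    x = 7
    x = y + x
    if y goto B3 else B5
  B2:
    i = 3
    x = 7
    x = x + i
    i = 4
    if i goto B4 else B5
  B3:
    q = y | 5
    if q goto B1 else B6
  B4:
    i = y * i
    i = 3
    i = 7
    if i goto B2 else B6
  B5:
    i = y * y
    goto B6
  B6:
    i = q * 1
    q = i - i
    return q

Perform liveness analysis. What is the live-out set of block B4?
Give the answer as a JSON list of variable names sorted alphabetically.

Answer: ["q", "y"]

Derivation:
def/use:
  B0 def {q,y} use ∅
  B1 def {x,y} use ∅
  B2 def {i,x} use ∅
  B3 def {q} use {y}
  B4 def {i} use {i,y}
  B5 def {i} use {y}
  B6 def {i,q} use {q}

Liveness:
  B0: in=∅ out={q,y}
  B1: in={q} out={q,y}
  B2: in={q,y} out={i,q,y}
  B3: in={y} out={q}
  B4: in={i,q,y} out={q,y}
  B5: in={q,y} out={q}
  B6: in={q} out=∅

live-out(B4) = ["q", "y"]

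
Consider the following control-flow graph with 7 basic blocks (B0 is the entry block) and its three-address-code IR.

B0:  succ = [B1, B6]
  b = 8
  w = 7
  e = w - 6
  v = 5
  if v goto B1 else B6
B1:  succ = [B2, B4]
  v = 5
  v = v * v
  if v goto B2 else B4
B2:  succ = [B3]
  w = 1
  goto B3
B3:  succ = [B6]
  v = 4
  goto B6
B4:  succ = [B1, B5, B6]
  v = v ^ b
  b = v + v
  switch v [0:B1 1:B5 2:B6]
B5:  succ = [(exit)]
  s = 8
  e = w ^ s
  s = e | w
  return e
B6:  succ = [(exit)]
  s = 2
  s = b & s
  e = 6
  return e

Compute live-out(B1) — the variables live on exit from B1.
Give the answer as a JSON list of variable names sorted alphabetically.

def/use:
  B0: {b,e,v,w} / ∅
  B1: {v} / ∅
  B2: {w} / ∅
  B3: {v} / ∅
  B4: {b,v} / {b,v}
  B5: {e,s} / {w}
  B6: {e,s} / {b}

Liveness:
  B0: in=∅ out={b,w}
  B1: in={b,w} out={b,v,w}
  B2: in={b} out={b}
  B3: in={b} out={b}
  B4: in={b,v,w} out={b,w}
  B5: in={w} out=∅
  B6: in={b} out=∅

live-out(B1) = ["b", "v", "w"]

Answer: ["b", "v", "w"]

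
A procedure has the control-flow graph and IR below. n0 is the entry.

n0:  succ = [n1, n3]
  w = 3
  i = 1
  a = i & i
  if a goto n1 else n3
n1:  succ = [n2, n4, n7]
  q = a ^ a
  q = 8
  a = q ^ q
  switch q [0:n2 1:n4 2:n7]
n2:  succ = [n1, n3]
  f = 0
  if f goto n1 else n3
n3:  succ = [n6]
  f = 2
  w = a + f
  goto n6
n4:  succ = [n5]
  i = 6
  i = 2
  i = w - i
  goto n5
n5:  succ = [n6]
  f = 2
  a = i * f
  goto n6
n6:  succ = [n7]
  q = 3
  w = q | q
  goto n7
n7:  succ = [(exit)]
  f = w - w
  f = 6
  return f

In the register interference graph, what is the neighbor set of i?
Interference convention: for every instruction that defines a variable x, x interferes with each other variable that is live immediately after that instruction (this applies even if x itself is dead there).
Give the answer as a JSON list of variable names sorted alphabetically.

Answer: ["f", "w"]

Working:
def/use:
  n0: def={a,i,w} ue=∅
  n1: def={a,q} ue={a}
  n2: def={f} ue=∅
  n3: def={f,w} ue={a}
  n4: def={i} ue={w}
  n5: def={a,f} ue={i}
  n6: def={q,w} ue=∅
  n7: def={f} ue={w}

Liveness:
  live n0: ∅→{a,w}
  live n1: {a,w}→{a,w}
  live n2: {a,w}→{a,w}
  live n3: {a}→∅
  live n4: {w}→{i}
  live n5: {i}→∅
  live n6: ∅→{w}
  live n7: {w}→∅

Interfere edges:
  a: {f,q,w}
  f: {a,i,w}
  i: {f,w}
  q: {a,w}
  w: {a,f,i,q}

N(i) = ["f", "w"]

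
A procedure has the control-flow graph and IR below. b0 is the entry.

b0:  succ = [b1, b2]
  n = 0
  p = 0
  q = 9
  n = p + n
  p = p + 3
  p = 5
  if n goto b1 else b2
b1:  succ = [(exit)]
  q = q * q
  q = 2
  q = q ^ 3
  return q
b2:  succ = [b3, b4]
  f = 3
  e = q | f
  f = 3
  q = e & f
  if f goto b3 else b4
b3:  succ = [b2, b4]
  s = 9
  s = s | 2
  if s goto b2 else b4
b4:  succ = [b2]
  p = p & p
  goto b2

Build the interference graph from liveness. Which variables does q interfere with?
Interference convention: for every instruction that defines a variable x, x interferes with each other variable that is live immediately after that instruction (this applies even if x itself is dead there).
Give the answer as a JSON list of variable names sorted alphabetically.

Answer: ["f", "n", "p", "s"]

Derivation:
def/use:
  b0: {n,p,q} / ∅
  b1: {q} / {q}
  b2: {e,f,q} / {q}
  b3: {s} / ∅
  b4: {p} / {p}

Liveness:
  live b0: ∅→{p,q}
  live b1: {q}→∅
  live b2: {p,q}→{p,q}
  live b3: {p,q}→{p,q}
  live b4: {p,q}→{p,q}

Interference:
  e — {f,p}
  f — {e,p,q}
  n — {p,q}
  p — {e,f,n,q,s}
  q — {f,n,p,s}
  s — {p,q}

N(q) = ["f", "n", "p", "s"]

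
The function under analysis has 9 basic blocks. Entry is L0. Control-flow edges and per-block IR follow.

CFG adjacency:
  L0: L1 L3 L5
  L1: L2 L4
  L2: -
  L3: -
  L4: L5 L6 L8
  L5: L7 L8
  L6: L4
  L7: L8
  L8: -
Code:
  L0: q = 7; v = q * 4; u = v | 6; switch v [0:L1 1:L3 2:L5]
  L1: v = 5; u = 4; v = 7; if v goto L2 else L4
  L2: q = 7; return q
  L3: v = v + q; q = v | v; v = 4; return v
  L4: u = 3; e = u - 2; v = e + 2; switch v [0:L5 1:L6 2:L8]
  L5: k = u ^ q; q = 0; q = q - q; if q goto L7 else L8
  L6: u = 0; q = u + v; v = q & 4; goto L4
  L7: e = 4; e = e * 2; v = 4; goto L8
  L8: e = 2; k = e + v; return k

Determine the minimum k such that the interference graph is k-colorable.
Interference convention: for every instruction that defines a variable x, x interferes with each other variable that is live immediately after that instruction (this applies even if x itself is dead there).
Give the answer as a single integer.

Answer: 4

Working:
def/use:
  L0: {q,u,v} / ∅
  L1: {u,v} / ∅
  L2: {q} / ∅
  L3: {q,v} / {q,v}
  L4: {e,u,v} / ∅
  L5: {k,q} / {q,u}
  L6: {q,u,v} / {v}
  L7: {e,v} / ∅
  L8: {e,k} / {v}

Liveness:
  L0 li=∅ lo={q,u,v}
  L1 li={q} lo={q}
  L2 li=∅ lo=∅
  L3 li={q,v} lo=∅
  L4 li={q} lo={q,u,v}
  L5 li={q,u,v} lo={v}
  L6 li={v} lo={q}
  L7 li=∅ lo={v}
  L8 li={v} lo=∅

Interfere edges:
  e↔{q,u,v}
  k↔{v}
  q↔{e,u,v}
  u↔{e,q,v}
  v↔{e,k,q,u}

Chromatic number:
  lower bound: {e,q,u,v} mutually conflict ⇒ χ ≥ 4
  assign e→R1 k→R1 q→R2 u→R3 v→R0 — no edge inside a register ⇒ χ ≤ 4
  χ = 4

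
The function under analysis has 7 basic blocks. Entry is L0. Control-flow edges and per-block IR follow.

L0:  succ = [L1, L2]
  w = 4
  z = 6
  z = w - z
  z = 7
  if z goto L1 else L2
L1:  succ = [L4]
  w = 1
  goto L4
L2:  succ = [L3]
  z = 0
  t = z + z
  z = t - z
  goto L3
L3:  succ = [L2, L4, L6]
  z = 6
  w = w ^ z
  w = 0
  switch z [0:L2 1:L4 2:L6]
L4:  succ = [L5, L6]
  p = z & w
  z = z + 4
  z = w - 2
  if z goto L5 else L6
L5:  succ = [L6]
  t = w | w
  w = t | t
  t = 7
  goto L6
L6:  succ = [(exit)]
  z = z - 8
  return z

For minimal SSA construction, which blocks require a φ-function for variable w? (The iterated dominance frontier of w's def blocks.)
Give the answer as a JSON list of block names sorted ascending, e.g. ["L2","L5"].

idom tree: L1←L0 L2←L0 L3←L2 L4←L0 L5←L4 L6←L0
Join-block Dom:
  L2: preds {L0,L3}: {L0} ∩ {L0,L2,L3} = {L0}; idom=L0
  L4: preds {L1,L3}: {L0,L1} ∩ {L0,L2,L3} = {L0}; idom=L0
  L6: preds {L3,L4,L5}: {L0,L2,L3} ∩ {L0,L4} ∩ {L0,L4,L5} = {L0}; idom=L0

DF walk-up:
  L2←L0: walk · to L0
  L2←L3: walk L3→L2 to L0
  L4←L1: walk L1 to L0
  L4←L3: walk L3→L2 to L0
  L6←L3: walk L3→L2 to L0
  L6←L4: walk L4 to L0
  L6←L5: walk L5→L4 to L0
  L0: DF=∅
  L1: DF={L4}
  L2: DF={L2,L4,L6}
  L3: DF={L2,L4,L6}
  L4: DF={L6}
  L5: DF={L6}
  L6: DF=∅

φ for w: defs {L0,L1,L3,L5}
  DF⁺ = {L2,L4,L6}

Answer: ["L2", "L4", "L6"]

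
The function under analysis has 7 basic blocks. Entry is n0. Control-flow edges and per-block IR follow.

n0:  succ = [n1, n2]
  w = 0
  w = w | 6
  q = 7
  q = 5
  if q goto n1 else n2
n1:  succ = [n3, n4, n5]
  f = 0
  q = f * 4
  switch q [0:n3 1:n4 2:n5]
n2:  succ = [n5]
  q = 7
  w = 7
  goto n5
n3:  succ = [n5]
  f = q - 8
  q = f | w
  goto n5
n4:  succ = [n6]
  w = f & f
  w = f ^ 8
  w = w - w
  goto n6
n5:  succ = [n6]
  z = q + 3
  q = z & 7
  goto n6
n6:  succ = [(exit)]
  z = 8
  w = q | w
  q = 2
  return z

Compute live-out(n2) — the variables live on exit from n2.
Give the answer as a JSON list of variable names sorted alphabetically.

Block summaries:
  n0: def={q,w} ue=∅
  n1: def={f,q} ue=∅
  n2: def={q,w} ue=∅
  n3: def={f,q} ue={q,w}
  n4: def={w} ue={f}
  n5: def={q,z} ue={q}
  n6: def={q,w,z} ue={q,w}

Liveness:
  live n0: ∅→{w}
  live n1: {w}→{f,q,w}
  live n2: ∅→{q,w}
  live n3: {q,w}→{q,w}
  live n4: {f,q}→{q,w}
  live n5: {q,w}→{q,w}
  live n6: {q,w}→∅

live-out(n2) = ["q", "w"]

Answer: ["q", "w"]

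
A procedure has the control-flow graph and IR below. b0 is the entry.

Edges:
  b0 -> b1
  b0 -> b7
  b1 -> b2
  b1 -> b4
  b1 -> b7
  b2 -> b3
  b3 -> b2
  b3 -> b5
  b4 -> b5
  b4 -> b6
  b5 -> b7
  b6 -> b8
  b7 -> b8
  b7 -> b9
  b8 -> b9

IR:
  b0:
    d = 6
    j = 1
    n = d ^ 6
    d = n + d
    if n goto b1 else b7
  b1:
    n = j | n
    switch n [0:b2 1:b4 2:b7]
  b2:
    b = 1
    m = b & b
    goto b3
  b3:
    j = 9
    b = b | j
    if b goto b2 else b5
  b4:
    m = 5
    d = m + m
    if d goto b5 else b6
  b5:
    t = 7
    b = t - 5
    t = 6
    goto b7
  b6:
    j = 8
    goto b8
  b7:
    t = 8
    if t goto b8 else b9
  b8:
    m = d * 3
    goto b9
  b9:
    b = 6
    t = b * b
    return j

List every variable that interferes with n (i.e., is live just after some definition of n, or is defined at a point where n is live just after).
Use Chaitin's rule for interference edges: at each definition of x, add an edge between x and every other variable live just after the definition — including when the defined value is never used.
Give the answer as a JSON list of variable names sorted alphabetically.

Answer: ["d", "j"]

Analysis:
Per-block:
  b0: {d,j,n} / ∅
  b1: {n} / {j,n}
  b2: {b,m} / ∅
  b3: {b,j} / {b}
  b4: {d,m} / ∅
  b5: {b,t} / ∅
  b6: {j} / ∅
  b7: {t} / ∅
  b8: {m} / {d}
  b9: {b,t} / {j}

Liveness:
  b0: in=∅ out={d,j,n}
  b1: in={d,j,n} out={d,j}
  b2: in={d} out={b,d}
  b3: in={b,d} out={d,j}
  b4: in={j} out={d,j}
  b5: in={d,j} out={d,j}
  b6: in={d} out={d,j}
  b7: in={d,j} out={d,j}
  b8: in={d,j} out={j}
  b9: in={j} out=∅

Interfere edges:
  b: {d,j,m}
  d: {b,j,m,n,t}
  j: {b,d,m,n,t}
  m: {b,d,j}
  n: {d,j}
  t: {d,j}

N(n) = ["d", "j"]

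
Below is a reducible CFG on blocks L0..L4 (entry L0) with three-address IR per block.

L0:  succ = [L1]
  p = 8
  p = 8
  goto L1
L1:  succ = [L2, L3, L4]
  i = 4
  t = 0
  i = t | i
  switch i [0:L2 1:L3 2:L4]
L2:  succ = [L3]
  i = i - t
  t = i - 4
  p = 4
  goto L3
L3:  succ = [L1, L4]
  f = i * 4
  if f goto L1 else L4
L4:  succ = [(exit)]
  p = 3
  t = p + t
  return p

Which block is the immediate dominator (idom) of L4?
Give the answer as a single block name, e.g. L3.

Answer: L1

Analysis:
idom tree: L1←L0 L2←L1 L3←L1 L4←L1
Dom at joins:
  L1: preds {L0,L3}: {L0} ∩ {L0,L1,L3} = {L0}; idom=L0
  L3: preds {L1,L2}: {L0,L1} ∩ {L0,L1,L2} = {L0,L1}; idom=L1
  L4: preds {L1,L3}: {L0,L1} ∩ {L0,L1,L3} = {L0,L1}; idom=L1

idom(L4) = L1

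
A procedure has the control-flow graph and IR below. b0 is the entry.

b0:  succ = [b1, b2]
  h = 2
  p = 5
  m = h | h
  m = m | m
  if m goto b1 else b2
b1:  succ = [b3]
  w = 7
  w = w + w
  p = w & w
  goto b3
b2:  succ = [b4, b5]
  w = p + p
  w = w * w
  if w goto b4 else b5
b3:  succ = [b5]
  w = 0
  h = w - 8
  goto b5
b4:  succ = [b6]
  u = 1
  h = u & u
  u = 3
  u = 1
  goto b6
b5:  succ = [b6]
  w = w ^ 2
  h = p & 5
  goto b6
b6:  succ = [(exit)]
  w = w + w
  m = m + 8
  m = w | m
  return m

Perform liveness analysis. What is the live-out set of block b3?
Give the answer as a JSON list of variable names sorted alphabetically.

def/use:
  b0 def {h,m,p} use ∅
  b1 def {p,w} use ∅
  b2 def {w} use {p}
  b3 def {h,w} use ∅
  b4 def {h,u} use ∅
  b5 def {h,w} use {p,w}
  b6 def {m,w} use {m,w}

Live sets:
  live b0: ∅→{m,p}
  live b1: {m}→{m,p}
  live b2: {m,p}→{m,p,w}
  live b3: {m,p}→{m,p,w}
  live b4: {m,w}→{m,w}
  live b5: {m,p,w}→{m,w}
  live b6: {m,w}→∅

live-out(b3) = ["m", "p", "w"]

Answer: ["m", "p", "w"]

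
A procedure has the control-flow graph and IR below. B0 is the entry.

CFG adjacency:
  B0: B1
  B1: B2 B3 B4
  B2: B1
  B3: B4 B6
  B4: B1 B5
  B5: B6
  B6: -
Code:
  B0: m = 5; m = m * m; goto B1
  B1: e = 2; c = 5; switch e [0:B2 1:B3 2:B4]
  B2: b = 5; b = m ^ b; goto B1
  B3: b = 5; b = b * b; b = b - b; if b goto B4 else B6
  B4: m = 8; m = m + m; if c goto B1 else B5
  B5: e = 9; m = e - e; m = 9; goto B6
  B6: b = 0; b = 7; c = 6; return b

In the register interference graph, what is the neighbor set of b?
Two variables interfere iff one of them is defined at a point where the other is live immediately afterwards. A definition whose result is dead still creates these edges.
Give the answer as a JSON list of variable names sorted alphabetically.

Per-block:
  B0: def={m} ue=∅
  B1: def={c,e} ue=∅
  B2: def={b} ue={m}
  B3: def={b} ue=∅
  B4: def={m} ue={c}
  B5: def={e,m} ue=∅
  B6: def={b,c} ue=∅

Live sets:
  B0 li=∅ lo={m}
  B1 li={m} lo={c,m}
  B2 li={m} lo={m}
  B3 li={c} lo={c}
  B4 li={c} lo={m}
  B5 li=∅ lo=∅
  B6 li=∅ lo=∅

Interference:
  b — {c,m}
  c — {b,e,m}
  e — {c,m}
  m — {b,c,e}

N(b) = ["c", "m"]

Answer: ["c", "m"]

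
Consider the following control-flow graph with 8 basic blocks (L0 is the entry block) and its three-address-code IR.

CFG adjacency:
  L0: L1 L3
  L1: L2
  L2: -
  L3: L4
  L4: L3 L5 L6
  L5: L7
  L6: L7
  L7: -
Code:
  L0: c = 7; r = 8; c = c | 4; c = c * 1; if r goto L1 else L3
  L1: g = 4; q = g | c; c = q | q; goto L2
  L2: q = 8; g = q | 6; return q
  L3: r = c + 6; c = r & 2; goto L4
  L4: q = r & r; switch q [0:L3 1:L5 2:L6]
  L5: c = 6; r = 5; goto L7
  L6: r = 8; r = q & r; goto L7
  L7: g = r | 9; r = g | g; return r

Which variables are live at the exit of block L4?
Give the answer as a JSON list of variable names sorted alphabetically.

Answer: ["c", "q"]

Analysis:
Per-block:
  L0 def {c,r} use ∅
  L1 def {c,g,q} use {c}
  L2 def {g,q} use ∅
  L3 def {c,r} use {c}
  L4 def {q} use {r}
  L5 def {c,r} use ∅
  L6 def {r} use {q}
  L7 def {g,r} use {r}

Liveness:
  L0 li=∅ lo={c}
  L1 li={c} lo=∅
  L2 li=∅ lo=∅
  L3 li={c} lo={c,r}
  L4 li={c,r} lo={c,q}
  L5 li=∅ lo={r}
  L6 li={q} lo={r}
  L7 li={r} lo=∅

live-out(L4) = ["c", "q"]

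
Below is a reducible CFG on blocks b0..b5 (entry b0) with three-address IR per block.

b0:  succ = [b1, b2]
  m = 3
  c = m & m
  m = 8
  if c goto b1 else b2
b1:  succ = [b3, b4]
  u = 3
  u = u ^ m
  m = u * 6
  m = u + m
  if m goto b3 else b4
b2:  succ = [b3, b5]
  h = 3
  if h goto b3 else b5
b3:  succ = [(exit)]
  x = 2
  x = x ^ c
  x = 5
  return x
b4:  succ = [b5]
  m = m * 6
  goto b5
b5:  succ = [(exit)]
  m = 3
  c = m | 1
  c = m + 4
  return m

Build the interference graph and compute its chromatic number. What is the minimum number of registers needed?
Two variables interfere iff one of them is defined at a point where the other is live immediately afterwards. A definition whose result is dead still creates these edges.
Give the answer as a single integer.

Answer: 3

Derivation:
Block summaries:
  b0: def={c,m} ue=∅
  b1: def={m,u} ue={m}
  b2: def={h} ue=∅
  b3: def={x} ue={c}
  b4: def={m} ue={m}
  b5: def={c,m} ue=∅

Backward fixpoint:
  live b0: ∅→{c,m}
  live b1: {c,m}→{c,m}
  live b2: {c}→{c}
  live b3: {c}→∅
  live b4: {m}→∅
  live b5: ∅→∅

Conflict graph:
  c — {h,m,u,x}
  h — {c}
  m — {c,u}
  u — {c,m}
  x — {c}

Registers:
  lower bound: {c,m,u} mutually conflict ⇒ χ ≥ 3
  assign c→c0 h→c1 m→c1 u→c2 x→c1 — no edge inside a register ⇒ χ ≤ 3
  χ = 3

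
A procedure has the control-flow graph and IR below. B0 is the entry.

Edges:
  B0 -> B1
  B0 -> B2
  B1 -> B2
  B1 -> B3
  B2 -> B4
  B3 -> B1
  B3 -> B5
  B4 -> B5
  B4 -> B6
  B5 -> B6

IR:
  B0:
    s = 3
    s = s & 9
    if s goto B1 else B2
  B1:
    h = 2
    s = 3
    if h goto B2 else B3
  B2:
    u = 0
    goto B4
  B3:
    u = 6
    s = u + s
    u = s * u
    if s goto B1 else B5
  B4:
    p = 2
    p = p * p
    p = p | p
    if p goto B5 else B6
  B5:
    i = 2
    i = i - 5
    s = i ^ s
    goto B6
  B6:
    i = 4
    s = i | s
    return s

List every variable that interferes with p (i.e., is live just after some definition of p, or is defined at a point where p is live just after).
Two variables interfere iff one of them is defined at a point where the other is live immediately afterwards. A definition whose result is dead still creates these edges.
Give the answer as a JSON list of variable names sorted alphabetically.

Answer: ["s"]

Analysis:
Block summaries:
  B0: def={s} ue=∅
  B1: def={h,s} ue=∅
  B2: def={u} ue=∅
  B3: def={s,u} ue={s}
  B4: def={p} ue=∅
  B5: def={i,s} ue={s}
  B6: def={i,s} ue={s}

Liveness:
  live B0: ∅→{s}
  live B1: ∅→{s}
  live B2: {s}→{s}
  live B3: {s}→{s}
  live B4: {s}→{s}
  live B5: {s}→{s}
  live B6: {s}→∅

Interfere edges:
  h — {s}
  i — {s}
  p — {s}
  s — {h,i,p,u}
  u — {s}

N(p) = ["s"]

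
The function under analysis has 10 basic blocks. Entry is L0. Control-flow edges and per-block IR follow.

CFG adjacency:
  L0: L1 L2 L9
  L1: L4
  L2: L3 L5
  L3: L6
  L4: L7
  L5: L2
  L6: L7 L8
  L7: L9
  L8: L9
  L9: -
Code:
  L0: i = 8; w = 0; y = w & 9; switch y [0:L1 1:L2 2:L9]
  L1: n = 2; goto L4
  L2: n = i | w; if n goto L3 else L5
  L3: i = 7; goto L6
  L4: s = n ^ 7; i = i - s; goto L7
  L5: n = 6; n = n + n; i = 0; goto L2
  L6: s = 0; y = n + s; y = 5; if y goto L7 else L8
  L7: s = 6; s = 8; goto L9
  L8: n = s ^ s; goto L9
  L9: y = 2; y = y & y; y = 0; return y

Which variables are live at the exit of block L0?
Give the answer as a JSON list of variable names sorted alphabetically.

Per-block:
  L0: {i,w,y} / ∅
  L1: {n} / ∅
  L2: {n} / {i,w}
  L3: {i} / ∅
  L4: {i,s} / {i,n}
  L5: {i,n} / ∅
  L6: {s,y} / {n}
  L7: {s} / ∅
  L8: {n} / {s}
  L9: {y} / ∅

Backward fixpoint:
  live L0: ∅→{i,w}
  live L1: {i}→{i,n}
  live L2: {i,w}→{n,w}
  live L3: {n}→{n}
  live L4: {i,n}→∅
  live L5: {w}→{i,w}
  live L6: {n}→{s}
  live L7: ∅→∅
  live L8: {s}→∅
  live L9: ∅→∅

live-out(L0) = ["i", "w"]

Answer: ["i", "w"]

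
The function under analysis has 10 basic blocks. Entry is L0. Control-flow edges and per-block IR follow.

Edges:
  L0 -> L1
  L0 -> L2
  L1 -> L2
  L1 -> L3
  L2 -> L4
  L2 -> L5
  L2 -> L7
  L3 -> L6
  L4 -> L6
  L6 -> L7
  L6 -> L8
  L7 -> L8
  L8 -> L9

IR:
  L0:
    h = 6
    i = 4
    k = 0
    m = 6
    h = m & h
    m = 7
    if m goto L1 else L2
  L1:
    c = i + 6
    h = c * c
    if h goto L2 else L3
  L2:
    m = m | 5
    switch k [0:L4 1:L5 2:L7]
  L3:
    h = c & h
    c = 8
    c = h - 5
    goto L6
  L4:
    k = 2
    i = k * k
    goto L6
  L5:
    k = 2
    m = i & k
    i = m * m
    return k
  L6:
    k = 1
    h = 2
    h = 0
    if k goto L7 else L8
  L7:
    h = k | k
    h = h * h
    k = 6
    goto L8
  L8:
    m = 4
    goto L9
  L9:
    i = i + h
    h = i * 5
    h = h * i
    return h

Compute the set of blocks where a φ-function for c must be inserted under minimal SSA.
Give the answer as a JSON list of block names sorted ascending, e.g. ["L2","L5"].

idom tree: L1←L0 L2←L0 L3←L1 L4←L2 L5←L2 L6←L0 L7←L0 L8←L0 L9←L8
Join-block Dom:
  L2: preds {L0,L1}: {L0} ∩ {L0,L1} = {L0}; idom=L0
  L6: preds {L3,L4}: {L0,L1,L3} ∩ {L0,L2,L4} = {L0}; idom=L0
  L7: preds {L2,L6}: {L0,L2} ∩ {L0,L6} = {L0}; idom=L0
  L8: preds {L6,L7}: {L0,L6} ∩ {L0,L7} = {L0}; idom=L0

DF walk-up:
  L2←L0: walk · to L0
  L2←L1: walk L1 to L0
  L6←L3: walk L3→L1 to L0
  L6←L4: walk L4→L2 to L0
  L7←L2: walk L2 to L0
  L7←L6: walk L6 to L0
  L8←L6: walk L6 to L0
  L8←L7: walk L7 to L0
  L0: DF=∅
  L1: DF={L2,L6}
  L2: DF={L6,L7}
  L3: DF={L6}
  L4: DF={L6}
  L5: DF=∅
  L6: DF={L7,L8}
  L7: DF={L8}
  L8: DF=∅
  L9: DF=∅

φ for c: defs {L1,L3}
  DF⁺ = {L2,L6,L7,L8}

Answer: ["L2", "L6", "L7", "L8"]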